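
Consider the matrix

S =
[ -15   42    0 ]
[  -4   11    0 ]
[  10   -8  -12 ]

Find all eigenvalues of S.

Set up det(sI - S) = 0.
Expanding along the first row, p(s) = s^3 + 16s^2 + 51s + 36.
Since p(-1) = 0, s = -1 is a root.
Factor out (s + 1): p(s) = (s + 1)·(s^2 + 15s + 36).
The quadratic factors as (s + 12)·(s + 3).
Eigenvalues: -12, -3, -1.

-12, -3, -1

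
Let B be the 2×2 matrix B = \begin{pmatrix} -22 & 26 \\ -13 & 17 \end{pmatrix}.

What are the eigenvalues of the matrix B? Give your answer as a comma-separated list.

det(B - λI) = (-22 - λ)(17 - λ) - (26)·(-13) = λ^2 + 5λ - 36.
This factors as (λ + 9)·(λ - 4) = 0.
Eigenvalues: -9, 4.

-9, 4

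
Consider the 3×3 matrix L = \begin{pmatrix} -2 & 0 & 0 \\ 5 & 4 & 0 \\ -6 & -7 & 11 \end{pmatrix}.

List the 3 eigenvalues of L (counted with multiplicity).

-2, 4, 11

L is lower triangular, so its eigenvalues are the diagonal entries.
Diagonal: -2, 4, 11.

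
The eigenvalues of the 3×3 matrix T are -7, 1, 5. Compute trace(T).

-1

trace(T) is the sum of the eigenvalues: (-7) + (1) + (5) = -1.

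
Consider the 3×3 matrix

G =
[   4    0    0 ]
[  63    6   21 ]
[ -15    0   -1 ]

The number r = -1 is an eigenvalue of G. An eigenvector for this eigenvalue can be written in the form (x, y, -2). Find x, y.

We need (G + 1I)v = 0.
G + 1I = [[5, 0, 0], [63, 7, 21], [-15, 0, 0]].
Row 1: (5)·x + (0)·y + (0)·-2 = 0
Row 2: (63)·x + (7)·y + (21)·-2 = 0
Row 3: (-15)·x + (0)·y + (0)·-2 = 0
Solving gives x = 0, y = 6.
Check: G·(0, 6, -2) = (0, -6, 2) = -1·(0, 6, -2).

0, 6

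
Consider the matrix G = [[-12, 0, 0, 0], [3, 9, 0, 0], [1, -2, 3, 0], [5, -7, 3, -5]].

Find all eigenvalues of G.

G is lower triangular, so its eigenvalues are the diagonal entries.
Diagonal: -12, 9, 3, -5.

-12, -5, 3, 9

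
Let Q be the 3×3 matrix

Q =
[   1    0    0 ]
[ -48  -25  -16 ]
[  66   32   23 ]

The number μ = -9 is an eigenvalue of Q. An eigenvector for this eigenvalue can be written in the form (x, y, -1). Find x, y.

0, 1

We need (Q + 9I)v = 0.
Q + 9I = [[10, 0, 0], [-48, -16, -16], [66, 32, 32]].
Row 1: (10)·x + (0)·y + (0)·-1 = 0
Row 2: (-48)·x + (-16)·y + (-16)·-1 = 0
Row 3: (66)·x + (32)·y + (32)·-1 = 0
Solving gives x = 0, y = 1.
Check: Q·(0, 1, -1) = (0, -9, 9) = -9·(0, 1, -1).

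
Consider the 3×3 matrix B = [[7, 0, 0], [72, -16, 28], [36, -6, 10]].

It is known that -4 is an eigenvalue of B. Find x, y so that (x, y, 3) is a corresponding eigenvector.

We need (B + 4I)v = 0.
B + 4I = [[11, 0, 0], [72, -12, 28], [36, -6, 14]].
Row 1: (11)·x + (0)·y + (0)·3 = 0
Row 2: (72)·x + (-12)·y + (28)·3 = 0
Row 3: (36)·x + (-6)·y + (14)·3 = 0
Solving gives x = 0, y = 7.
Check: B·(0, 7, 3) = (0, -28, -12) = -4·(0, 7, 3).

0, 7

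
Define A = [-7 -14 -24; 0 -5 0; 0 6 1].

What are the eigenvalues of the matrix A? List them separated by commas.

Set up det(λI - A) = 0.
Cofactor expansion gives p(λ) = λ^3 + 11λ^2 + 23λ - 35.
Try λ = -7: p(-7) = 0, so -7 is a root.
Dividing by (λ + 7) leaves λ^2 + 4λ - 5.
The quadratic factors as (λ + 5)·(λ - 1).
Eigenvalues: -7, -5, 1.

-7, -5, 1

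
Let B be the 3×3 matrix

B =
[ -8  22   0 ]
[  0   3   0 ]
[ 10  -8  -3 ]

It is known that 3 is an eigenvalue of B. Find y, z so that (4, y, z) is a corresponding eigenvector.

2, 4

We need (B - 3I)v = 0.
B - 3I = [[-11, 22, 0], [0, 0, 0], [10, -8, -6]].
Row 1: (-11)·4 + (22)·y + (0)·z = 0
Row 2: (0)·4 + (0)·y + (0)·z = 0
Row 3: (10)·4 + (-8)·y + (-6)·z = 0
Solving gives y = 2, z = 4.
Check: B·(4, 2, 4) = (12, 6, 12) = 3·(4, 2, 4).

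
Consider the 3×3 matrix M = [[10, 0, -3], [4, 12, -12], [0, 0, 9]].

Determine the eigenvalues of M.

Set up det(μI - M) = 0.
Expanding along the first row, p(μ) = μ^3 - 31μ^2 + 318μ - 1080.
Rational-root test: μ = 12 gives p(12) = 0.
Factor out (μ - 12): p(μ) = (μ - 12)·(μ^2 - 19μ + 90).
The quadratic factors as (μ - 9)·(μ - 10).
Eigenvalues: 9, 10, 12.

9, 10, 12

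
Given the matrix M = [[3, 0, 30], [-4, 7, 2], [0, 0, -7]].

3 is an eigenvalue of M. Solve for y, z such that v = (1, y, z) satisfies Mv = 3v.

1, 0

We need (M - 3I)v = 0.
M - 3I = [[0, 0, 30], [-4, 4, 2], [0, 0, -10]].
Row 1: (0)·1 + (0)·y + (30)·z = 0
Row 2: (-4)·1 + (4)·y + (2)·z = 0
Row 3: (0)·1 + (0)·y + (-10)·z = 0
Solving gives y = 1, z = 0.
Check: M·(1, 1, 0) = (3, 3, 0) = 3·(1, 1, 0).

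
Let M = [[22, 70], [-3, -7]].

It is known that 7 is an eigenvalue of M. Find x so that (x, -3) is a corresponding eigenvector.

14

We need (M - 7I)v = 0.
M - 7I = [[15, 70], [-3, -14]].
Row 1: (15)·x + (70)·-3 = 0
Row 2: (-3)·x + (-14)·-3 = 0
Solving gives x = 14.
Check: M·(14, -3) = (98, -21) = 7·(14, -3).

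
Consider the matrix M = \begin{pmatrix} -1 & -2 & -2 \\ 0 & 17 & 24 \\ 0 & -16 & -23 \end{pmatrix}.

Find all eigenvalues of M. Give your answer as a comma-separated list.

Compute the characteristic polynomial p(μ) = det(μI - M).
Expanding the 3×3 determinant: p(μ) = μ^3 + 7μ^2 - μ - 7.
Try μ = -1: p(-1) = 0, so -1 is a root.
Factor out (μ + 1): p(μ) = (μ + 1)·(μ^2 + 6μ - 7).
The quadratic factors as (μ + 7)·(μ - 1).
Eigenvalues: -7, -1, 1.

-7, -1, 1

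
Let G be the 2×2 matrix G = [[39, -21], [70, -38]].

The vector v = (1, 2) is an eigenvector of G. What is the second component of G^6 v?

1458

First find the eigenvalue: Gv = (-3, -6) = -3·(1, 2), so λ = -3.
Then G^6 v = λ^6·v = (-3)^6·(1, 2) = 729·(1, 2) = (729, 1458).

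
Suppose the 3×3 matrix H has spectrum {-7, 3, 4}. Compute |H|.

det(H) is the product of the eigenvalues: (-7) · (3) · (4) = -84.

-84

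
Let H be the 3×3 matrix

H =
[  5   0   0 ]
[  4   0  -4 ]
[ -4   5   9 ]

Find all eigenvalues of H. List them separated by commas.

4, 5, 5

The characteristic polynomial is p(lambda) = det(lambda·I - H).
Cofactor expansion gives p(lambda) = lambda^3 - 14·lambda^2 + 65·lambda - 100.
Rational-root test: lambda = 5 gives p(5) = 0.
Dividing by (lambda - 5) leaves lambda^2 - 9·lambda + 20.
The quadratic factors as (lambda - 4)·(lambda - 5).
Eigenvalues: 4, 5, 5.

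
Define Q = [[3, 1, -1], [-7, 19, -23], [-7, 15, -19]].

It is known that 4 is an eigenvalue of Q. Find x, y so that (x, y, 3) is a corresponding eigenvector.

We need (Q - 4I)v = 0.
Q - 4I = [[-1, 1, -1], [-7, 15, -23], [-7, 15, -23]].
Row 1: (-1)·x + (1)·y + (-1)·3 = 0
Row 2: (-7)·x + (15)·y + (-23)·3 = 0
Row 3: (-7)·x + (15)·y + (-23)·3 = 0
Solving gives x = 3, y = 6.
Check: Q·(3, 6, 3) = (12, 24, 12) = 4·(3, 6, 3).

3, 6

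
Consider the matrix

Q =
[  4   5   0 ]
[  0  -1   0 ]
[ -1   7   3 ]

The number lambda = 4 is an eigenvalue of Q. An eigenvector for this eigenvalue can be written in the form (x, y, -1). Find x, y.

1, 0

We need (Q - 4I)v = 0.
Q - 4I = [[0, 5, 0], [0, -5, 0], [-1, 7, -1]].
Row 1: (0)·x + (5)·y + (0)·-1 = 0
Row 2: (0)·x + (-5)·y + (0)·-1 = 0
Row 3: (-1)·x + (7)·y + (-1)·-1 = 0
Solving gives x = 1, y = 0.
Check: Q·(1, 0, -1) = (4, 0, -4) = 4·(1, 0, -1).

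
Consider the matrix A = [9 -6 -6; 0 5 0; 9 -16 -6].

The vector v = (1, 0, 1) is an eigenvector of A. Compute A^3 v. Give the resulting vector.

(27, 0, 27)

First find the eigenvalue: Av = (3, 0, 3) = 3·(1, 0, 1), so λ = 3.
Then A^3 v = λ^3·v = 3^3·(1, 0, 1) = 27·(1, 0, 1) = (27, 0, 27).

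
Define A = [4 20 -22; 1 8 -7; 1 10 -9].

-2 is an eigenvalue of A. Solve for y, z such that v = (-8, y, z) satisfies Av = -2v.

-2, -4

We need (A + 2I)v = 0.
A + 2I = [[6, 20, -22], [1, 10, -7], [1, 10, -7]].
Row 1: (6)·-8 + (20)·y + (-22)·z = 0
Row 2: (1)·-8 + (10)·y + (-7)·z = 0
Row 3: (1)·-8 + (10)·y + (-7)·z = 0
Solving gives y = -2, z = -4.
Check: A·(-8, -2, -4) = (16, 4, 8) = -2·(-8, -2, -4).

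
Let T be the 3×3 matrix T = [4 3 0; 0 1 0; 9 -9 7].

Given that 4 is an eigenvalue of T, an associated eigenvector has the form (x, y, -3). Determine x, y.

1, 0

We need (T - 4I)v = 0.
T - 4I = [[0, 3, 0], [0, -3, 0], [9, -9, 3]].
Row 1: (0)·x + (3)·y + (0)·-3 = 0
Row 2: (0)·x + (-3)·y + (0)·-3 = 0
Row 3: (9)·x + (-9)·y + (3)·-3 = 0
Solving gives x = 1, y = 0.
Check: T·(1, 0, -3) = (4, 0, -12) = 4·(1, 0, -3).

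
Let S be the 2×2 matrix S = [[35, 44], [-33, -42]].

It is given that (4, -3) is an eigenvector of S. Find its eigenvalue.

2

Compute Sv: S·(4, -3) = (8, -6).
Since Sv = λv, compare component 1: 8 = λ·4, so λ = 2.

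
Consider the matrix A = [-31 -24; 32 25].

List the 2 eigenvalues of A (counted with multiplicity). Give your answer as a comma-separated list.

det(A - sI) = (-31 - s)(25 - s) - (-24)·(32) = s^2 + 6s - 7.
This factors as (s + 7)·(s - 1) = 0.
Eigenvalues: -7, 1.

-7, 1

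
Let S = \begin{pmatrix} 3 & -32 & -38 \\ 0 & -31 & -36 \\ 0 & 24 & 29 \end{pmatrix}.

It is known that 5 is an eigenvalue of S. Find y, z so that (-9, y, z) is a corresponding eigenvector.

-3, 3

We need (S - 5I)v = 0.
S - 5I = [[-2, -32, -38], [0, -36, -36], [0, 24, 24]].
Row 1: (-2)·-9 + (-32)·y + (-38)·z = 0
Row 2: (0)·-9 + (-36)·y + (-36)·z = 0
Row 3: (0)·-9 + (24)·y + (24)·z = 0
Solving gives y = -3, z = 3.
Check: S·(-9, -3, 3) = (-45, -15, 15) = 5·(-9, -3, 3).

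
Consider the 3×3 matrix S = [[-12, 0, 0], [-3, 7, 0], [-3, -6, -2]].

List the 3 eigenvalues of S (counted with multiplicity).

S is lower triangular, so its eigenvalues are the diagonal entries.
Diagonal: -12, 7, -2.

-12, -2, 7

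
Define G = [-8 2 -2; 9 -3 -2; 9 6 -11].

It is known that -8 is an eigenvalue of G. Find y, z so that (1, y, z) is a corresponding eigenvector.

-3, -3

We need (G + 8I)v = 0.
G + 8I = [[0, 2, -2], [9, 5, -2], [9, 6, -3]].
Row 1: (0)·1 + (2)·y + (-2)·z = 0
Row 2: (9)·1 + (5)·y + (-2)·z = 0
Row 3: (9)·1 + (6)·y + (-3)·z = 0
Solving gives y = -3, z = -3.
Check: G·(1, -3, -3) = (-8, 24, 24) = -8·(1, -3, -3).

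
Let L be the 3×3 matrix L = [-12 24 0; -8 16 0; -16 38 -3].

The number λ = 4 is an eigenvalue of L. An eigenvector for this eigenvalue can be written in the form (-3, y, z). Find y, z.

-2, -4

We need (L - 4I)v = 0.
L - 4I = [[-16, 24, 0], [-8, 12, 0], [-16, 38, -7]].
Row 1: (-16)·-3 + (24)·y + (0)·z = 0
Row 2: (-8)·-3 + (12)·y + (0)·z = 0
Row 3: (-16)·-3 + (38)·y + (-7)·z = 0
Solving gives y = -2, z = -4.
Check: L·(-3, -2, -4) = (-12, -8, -16) = 4·(-3, -2, -4).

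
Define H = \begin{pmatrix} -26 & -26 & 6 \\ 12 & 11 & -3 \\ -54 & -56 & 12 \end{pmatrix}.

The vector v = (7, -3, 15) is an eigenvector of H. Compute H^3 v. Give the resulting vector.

(-56, 24, -120)

First find the eigenvalue: Hv = (-14, 6, -30) = -2·(7, -3, 15), so λ = -2.
Then H^3 v = λ^3·v = (-2)^3·(7, -3, 15) = -8·(7, -3, 15) = (-56, 24, -120).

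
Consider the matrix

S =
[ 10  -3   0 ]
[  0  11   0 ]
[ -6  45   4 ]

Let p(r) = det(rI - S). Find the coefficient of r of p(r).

p(r) = r^3 - 25r^2 + 194r - 440.
The coefficient of r is 194.

194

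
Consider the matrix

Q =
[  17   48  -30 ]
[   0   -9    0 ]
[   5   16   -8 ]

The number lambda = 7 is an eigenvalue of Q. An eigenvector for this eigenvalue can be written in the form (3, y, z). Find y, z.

We need (Q - 7I)v = 0.
Q - 7I = [[10, 48, -30], [0, -16, 0], [5, 16, -15]].
Row 1: (10)·3 + (48)·y + (-30)·z = 0
Row 2: (0)·3 + (-16)·y + (0)·z = 0
Row 3: (5)·3 + (16)·y + (-15)·z = 0
Solving gives y = 0, z = 1.
Check: Q·(3, 0, 1) = (21, 0, 7) = 7·(3, 0, 1).

0, 1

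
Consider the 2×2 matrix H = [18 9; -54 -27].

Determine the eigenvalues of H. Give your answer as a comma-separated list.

-9, 0

det(H - μI) = (18 - μ)(-27 - μ) - (9)·(-54) = μ^2 + 9μ.
This factors as (μ + 9)·μ = 0.
Eigenvalues: -9, 0.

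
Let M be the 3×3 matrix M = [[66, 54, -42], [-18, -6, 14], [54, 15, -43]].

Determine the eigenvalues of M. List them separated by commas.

Set up det(rI - M) = 0.
Expanding the 3×3 determinant: p(r) = r^3 - 17r^2 + 54r + 72.
Rational-root test: r = 6 gives p(6) = 0.
Dividing by (r - 6) leaves r^2 - 11r - 12.
The quadratic factors as (r + 1)·(r - 12).
Eigenvalues: -1, 6, 12.

-1, 6, 12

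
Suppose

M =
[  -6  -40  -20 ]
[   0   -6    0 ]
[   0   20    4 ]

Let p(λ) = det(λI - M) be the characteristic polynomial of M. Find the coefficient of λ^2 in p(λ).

8

The coefficient of λ^2 of det(λI - M) is −trace(M).
trace(M) = (-6) + (-6) + (4) = -8, so the coefficient is 8.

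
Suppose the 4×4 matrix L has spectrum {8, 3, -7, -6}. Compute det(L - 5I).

-792

If L has eigenvalues 8, 3, -7, -6, then L - 5I has eigenvalues 3, -2, -12, -11.
det(L - 5I) = (3) · (-2) · (-12) · (-11) = -792.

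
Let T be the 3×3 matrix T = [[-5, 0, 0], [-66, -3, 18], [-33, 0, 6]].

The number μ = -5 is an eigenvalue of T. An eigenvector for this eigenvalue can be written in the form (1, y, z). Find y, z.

We need (T + 5I)v = 0.
T + 5I = [[0, 0, 0], [-66, 2, 18], [-33, 0, 11]].
Row 1: (0)·1 + (0)·y + (0)·z = 0
Row 2: (-66)·1 + (2)·y + (18)·z = 0
Row 3: (-33)·1 + (0)·y + (11)·z = 0
Solving gives y = 6, z = 3.
Check: T·(1, 6, 3) = (-5, -30, -15) = -5·(1, 6, 3).

6, 3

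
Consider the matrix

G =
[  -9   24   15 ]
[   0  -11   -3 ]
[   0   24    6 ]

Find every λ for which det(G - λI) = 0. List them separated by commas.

-9, -3, -2

Compute the characteristic polynomial p(λ) = det(λI - G).
Cofactor expansion gives p(λ) = λ^3 + 14λ^2 + 51λ + 54.
Try λ = -9: p(-9) = 0, so -9 is a root.
Factor out (λ + 9): p(λ) = (λ + 9)·(λ^2 + 5λ + 6).
The quadratic factors as (λ + 3)·(λ + 2).
Eigenvalues: -9, -3, -2.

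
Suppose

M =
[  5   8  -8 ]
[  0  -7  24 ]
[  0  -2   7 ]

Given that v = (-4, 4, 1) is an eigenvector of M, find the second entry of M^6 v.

First find the eigenvalue: Mv = (4, -4, -1) = -1·(-4, 4, 1), so λ = -1.
Then M^6 v = λ^6·v = (-1)^6·(-4, 4, 1) = 1·(-4, 4, 1) = (-4, 4, 1).

4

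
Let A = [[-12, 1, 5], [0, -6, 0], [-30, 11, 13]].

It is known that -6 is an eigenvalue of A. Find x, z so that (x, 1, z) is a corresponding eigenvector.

1, 1

We need (A + 6I)v = 0.
A + 6I = [[-6, 1, 5], [0, 0, 0], [-30, 11, 19]].
Row 1: (-6)·x + (1)·1 + (5)·z = 0
Row 2: (0)·x + (0)·1 + (0)·z = 0
Row 3: (-30)·x + (11)·1 + (19)·z = 0
Solving gives x = 1, z = 1.
Check: A·(1, 1, 1) = (-6, -6, -6) = -6·(1, 1, 1).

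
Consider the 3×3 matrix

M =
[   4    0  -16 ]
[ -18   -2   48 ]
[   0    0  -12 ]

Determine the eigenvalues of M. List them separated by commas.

The characteristic polynomial is p(s) = det(sI - M).
Cofactor expansion gives p(s) = s^3 + 10s^2 - 32s - 96.
Rational-root test: s = -2 gives p(-2) = 0.
Factor out (s + 2): p(s) = (s + 2)·(s^2 + 8s - 48).
The quadratic factors as (s + 12)·(s - 4).
Eigenvalues: -12, -2, 4.

-12, -2, 4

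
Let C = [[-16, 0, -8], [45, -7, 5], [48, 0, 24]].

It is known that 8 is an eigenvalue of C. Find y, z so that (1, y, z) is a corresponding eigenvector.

We need (C - 8I)v = 0.
C - 8I = [[-24, 0, -8], [45, -15, 5], [48, 0, 16]].
Row 1: (-24)·1 + (0)·y + (-8)·z = 0
Row 2: (45)·1 + (-15)·y + (5)·z = 0
Row 3: (48)·1 + (0)·y + (16)·z = 0
Solving gives y = 2, z = -3.
Check: C·(1, 2, -3) = (8, 16, -24) = 8·(1, 2, -3).

2, -3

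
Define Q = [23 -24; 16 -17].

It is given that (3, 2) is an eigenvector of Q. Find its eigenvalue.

7

Compute Qv: Q·(3, 2) = (21, 14).
Since Qv = λv, compare component 1: 21 = λ·3, so λ = 7.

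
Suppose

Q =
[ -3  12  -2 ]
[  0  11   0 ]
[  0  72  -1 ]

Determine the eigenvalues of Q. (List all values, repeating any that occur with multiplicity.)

-3, -1, 11

Set up det(μI - Q) = 0.
Expanding the 3×3 determinant: p(μ) = μ^3 - 7μ^2 - 41μ - 33.
Rational-root test: μ = -3 gives p(-3) = 0.
Factor out (μ + 3): p(μ) = (μ + 3)·(μ^2 - 10μ - 11).
The quadratic factors as (μ + 1)·(μ - 11).
Eigenvalues: -3, -1, 11.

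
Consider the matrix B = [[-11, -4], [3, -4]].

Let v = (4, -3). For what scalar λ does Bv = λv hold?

Compute Bv: B·(4, -3) = (-32, 24).
Since Bv = λv, compare component 1: -32 = λ·4, so λ = -8.

-8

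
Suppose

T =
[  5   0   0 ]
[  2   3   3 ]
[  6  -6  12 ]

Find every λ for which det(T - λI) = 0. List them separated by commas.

5, 6, 9

Set up det(μI - T) = 0.
Cofactor expansion gives p(μ) = μ^3 - 20μ^2 + 129μ - 270.
Try μ = 5: p(5) = 0, so 5 is a root.
Dividing by (μ - 5) leaves μ^2 - 15μ + 54.
The quadratic factors as (μ - 6)·(μ - 9).
Eigenvalues: 5, 6, 9.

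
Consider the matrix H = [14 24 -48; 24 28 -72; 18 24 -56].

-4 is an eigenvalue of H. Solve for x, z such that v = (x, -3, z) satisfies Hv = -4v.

We need (H + 4I)v = 0.
H + 4I = [[18, 24, -48], [24, 32, -72], [18, 24, -52]].
Row 1: (18)·x + (24)·-3 + (-48)·z = 0
Row 2: (24)·x + (32)·-3 + (-72)·z = 0
Row 3: (18)·x + (24)·-3 + (-52)·z = 0
Solving gives x = 4, z = 0.
Check: H·(4, -3, 0) = (-16, 12, 0) = -4·(4, -3, 0).

4, 0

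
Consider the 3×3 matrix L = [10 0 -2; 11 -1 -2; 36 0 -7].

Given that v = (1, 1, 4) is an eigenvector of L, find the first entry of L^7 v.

First find the eigenvalue: Lv = (2, 2, 8) = 2·(1, 1, 4), so λ = 2.
Then L^7 v = λ^7·v = 2^7·(1, 1, 4) = 128·(1, 1, 4) = (128, 128, 512).

128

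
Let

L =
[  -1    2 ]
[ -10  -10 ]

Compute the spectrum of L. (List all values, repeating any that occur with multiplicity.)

det(L - μI) = (-1 - μ)(-10 - μ) - (2)·(-10) = μ^2 + 11μ + 30.
This factors as (μ + 6)·(μ + 5) = 0.
Eigenvalues: -6, -5.

-6, -5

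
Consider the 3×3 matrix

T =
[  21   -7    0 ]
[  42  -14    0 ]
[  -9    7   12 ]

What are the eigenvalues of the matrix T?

0, 7, 12

Set up det(μI - T) = 0.
Expanding the 3×3 determinant: p(μ) = μ^3 - 19μ^2 + 84μ.
Rational-root test: μ = 12 gives p(12) = 0.
Dividing by (μ - 12) leaves μ^2 - 7μ.
The quadratic factors as μ·(μ - 7).
Eigenvalues: 0, 7, 12.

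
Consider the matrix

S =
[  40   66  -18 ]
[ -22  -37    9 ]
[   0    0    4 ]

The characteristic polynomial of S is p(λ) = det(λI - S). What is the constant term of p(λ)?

112

p(λ) = λ^3 - 7λ^2 - 16λ + 112.
The constant term is 112.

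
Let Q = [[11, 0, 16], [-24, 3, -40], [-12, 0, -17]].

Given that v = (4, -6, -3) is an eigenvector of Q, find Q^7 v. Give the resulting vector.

(-4, 6, 3)

First find the eigenvalue: Qv = (-4, 6, 3) = -1·(4, -6, -3), so λ = -1.
Then Q^7 v = λ^7·v = (-1)^7·(4, -6, -3) = -1·(4, -6, -3) = (-4, 6, 3).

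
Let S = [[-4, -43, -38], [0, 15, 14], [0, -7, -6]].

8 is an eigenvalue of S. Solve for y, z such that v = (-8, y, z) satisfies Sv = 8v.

We need (S - 8I)v = 0.
S - 8I = [[-12, -43, -38], [0, 7, 14], [0, -7, -14]].
Row 1: (-12)·-8 + (-43)·y + (-38)·z = 0
Row 2: (0)·-8 + (7)·y + (14)·z = 0
Row 3: (0)·-8 + (-7)·y + (-14)·z = 0
Solving gives y = 4, z = -2.
Check: S·(-8, 4, -2) = (-64, 32, -16) = 8·(-8, 4, -2).

4, -2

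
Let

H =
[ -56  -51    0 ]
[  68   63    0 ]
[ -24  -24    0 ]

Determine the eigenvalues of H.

Compute the characteristic polynomial p(s) = det(sI - H).
Cofactor expansion gives p(s) = s^3 - 7s^2 - 60s.
Since p(0) = 0, s = 0 is a root.
Dividing by s leaves s^2 - 7s - 60.
The quadratic factors as (s + 5)·(s - 12).
Eigenvalues: -5, 0, 12.

-5, 0, 12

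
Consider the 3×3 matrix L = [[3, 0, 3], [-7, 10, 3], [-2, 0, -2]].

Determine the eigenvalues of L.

Set up det(λI - L) = 0.
Expanding along the first row, p(λ) = λ^3 - 11λ^2 + 10λ.
Since p(1) = 0, λ = 1 is a root.
Factor out (λ - 1): p(λ) = (λ - 1)·(λ^2 - 10λ).
The quadratic factors as λ·(λ - 10).
Eigenvalues: 0, 1, 10.

0, 1, 10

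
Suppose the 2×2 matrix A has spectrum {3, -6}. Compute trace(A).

trace(A) is the sum of the eigenvalues: (3) + (-6) = -3.

-3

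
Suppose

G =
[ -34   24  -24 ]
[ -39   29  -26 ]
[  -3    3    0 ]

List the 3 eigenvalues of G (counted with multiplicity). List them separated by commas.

The characteristic polynomial is p(λ) = det(λI - G).
Expanding the 3×3 determinant: p(λ) = λ^3 + 5λ^2 - 44λ + 60.
Rational-root test: λ = 2 gives p(2) = 0.
Dividing by (λ - 2) leaves λ^2 + 7λ - 30.
The quadratic factors as (λ + 10)·(λ - 3).
Eigenvalues: -10, 2, 3.

-10, 2, 3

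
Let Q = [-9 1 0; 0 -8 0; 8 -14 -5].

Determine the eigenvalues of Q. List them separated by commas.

-9, -8, -5

Set up det(λI - Q) = 0.
Expanding the 3×3 determinant: p(λ) = λ^3 + 22λ^2 + 157λ + 360.
Rational-root test: λ = -5 gives p(-5) = 0.
Dividing by (λ + 5) leaves λ^2 + 17λ + 72.
The quadratic factors as (λ + 9)·(λ + 8).
Eigenvalues: -9, -8, -5.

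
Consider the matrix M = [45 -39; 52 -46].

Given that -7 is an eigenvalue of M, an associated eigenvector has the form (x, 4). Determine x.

3

We need (M + 7I)v = 0.
M + 7I = [[52, -39], [52, -39]].
Row 1: (52)·x + (-39)·4 = 0
Row 2: (52)·x + (-39)·4 = 0
Solving gives x = 3.
Check: M·(3, 4) = (-21, -28) = -7·(3, 4).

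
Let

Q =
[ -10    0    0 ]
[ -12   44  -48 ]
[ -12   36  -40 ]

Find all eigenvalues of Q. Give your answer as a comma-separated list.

-10, -4, 8

Set up det(μI - Q) = 0.
Expanding along the first row, p(μ) = μ^3 + 6μ^2 - 72μ - 320.
Try μ = -4: p(-4) = 0, so -4 is a root.
Factor out (μ + 4): p(μ) = (μ + 4)·(μ^2 + 2μ - 80).
The quadratic factors as (μ + 10)·(μ - 8).
Eigenvalues: -10, -4, 8.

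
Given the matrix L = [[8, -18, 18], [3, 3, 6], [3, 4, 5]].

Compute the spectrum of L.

Set up det(λI - L) = 0.
Expanding along the first row, p(λ) = λ^3 - 16λ^2 + 55λ + 72.
Rational-root test: λ = 9 gives p(9) = 0.
Factor out (λ - 9): p(λ) = (λ - 9)·(λ^2 - 7λ - 8).
The quadratic factors as (λ + 1)·(λ - 8).
Eigenvalues: -1, 8, 9.

-1, 8, 9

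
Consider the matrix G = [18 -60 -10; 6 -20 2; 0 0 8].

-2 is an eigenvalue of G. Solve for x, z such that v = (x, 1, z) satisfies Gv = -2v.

We need (G + 2I)v = 0.
G + 2I = [[20, -60, -10], [6, -18, 2], [0, 0, 10]].
Row 1: (20)·x + (-60)·1 + (-10)·z = 0
Row 2: (6)·x + (-18)·1 + (2)·z = 0
Row 3: (0)·x + (0)·1 + (10)·z = 0
Solving gives x = 3, z = 0.
Check: G·(3, 1, 0) = (-6, -2, 0) = -2·(3, 1, 0).

3, 0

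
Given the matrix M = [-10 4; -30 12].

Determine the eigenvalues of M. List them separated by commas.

det(M - rI) = (-10 - r)(12 - r) - (4)·(-30) = r^2 - 2r.
This factors as r·(r - 2) = 0.
Eigenvalues: 0, 2.

0, 2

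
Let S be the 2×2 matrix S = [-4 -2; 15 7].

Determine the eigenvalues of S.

1, 2

det(S - λI) = (-4 - λ)(7 - λ) - (-2)·(15) = λ^2 - 3λ + 2.
This factors as (λ - 1)·(λ - 2) = 0.
Eigenvalues: 1, 2.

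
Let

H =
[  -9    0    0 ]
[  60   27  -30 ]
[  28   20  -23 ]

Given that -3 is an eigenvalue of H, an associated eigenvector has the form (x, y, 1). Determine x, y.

0, 1

We need (H + 3I)v = 0.
H + 3I = [[-6, 0, 0], [60, 30, -30], [28, 20, -20]].
Row 1: (-6)·x + (0)·y + (0)·1 = 0
Row 2: (60)·x + (30)·y + (-30)·1 = 0
Row 3: (28)·x + (20)·y + (-20)·1 = 0
Solving gives x = 0, y = 1.
Check: H·(0, 1, 1) = (0, -3, -3) = -3·(0, 1, 1).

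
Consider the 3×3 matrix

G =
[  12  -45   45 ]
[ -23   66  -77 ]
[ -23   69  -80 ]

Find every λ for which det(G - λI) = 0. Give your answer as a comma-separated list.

Set up det(rI - G) = 0.
Cofactor expansion gives p(r) = r^3 + 2r^2 - 135r - 396.
Since p(12) = 0, r = 12 is a root.
Dividing by (r - 12) leaves r^2 + 14r + 33.
The quadratic factors as (r + 11)·(r + 3).
Eigenvalues: -11, -3, 12.

-11, -3, 12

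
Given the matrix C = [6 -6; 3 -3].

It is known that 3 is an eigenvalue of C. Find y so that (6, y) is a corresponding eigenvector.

3

We need (C - 3I)v = 0.
C - 3I = [[3, -6], [3, -6]].
Row 1: (3)·6 + (-6)·y = 0
Row 2: (3)·6 + (-6)·y = 0
Solving gives y = 3.
Check: C·(6, 3) = (18, 9) = 3·(6, 3).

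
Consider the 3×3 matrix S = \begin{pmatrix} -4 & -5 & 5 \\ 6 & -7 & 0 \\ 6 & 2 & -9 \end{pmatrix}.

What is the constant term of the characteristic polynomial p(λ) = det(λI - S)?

p(0) = det(0·I − S) = det(−S) = (−1)^3·det(S).
det(S) = -252, so p(0) = 252.

252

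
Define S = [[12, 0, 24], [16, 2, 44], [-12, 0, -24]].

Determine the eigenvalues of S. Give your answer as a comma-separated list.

-12, 0, 2

Set up det(tI - S) = 0.
Expanding along the first row, p(t) = t^3 + 10t^2 - 24t.
Try t = -12: p(-12) = 0, so -12 is a root.
Factor out (t + 12): p(t) = (t + 12)·(t^2 - 2t).
The quadratic factors as t·(t - 2).
Eigenvalues: -12, 0, 2.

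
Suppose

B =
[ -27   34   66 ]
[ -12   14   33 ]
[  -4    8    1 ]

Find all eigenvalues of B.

Compute the characteristic polynomial p(μ) = det(μI - B).
Expanding the 3×3 determinant: p(μ) = μ^3 + 12μ^2 + 17μ - 30.
Try μ = -10: p(-10) = 0, so -10 is a root.
Factor out (μ + 10): p(μ) = (μ + 10)·(μ^2 + 2μ - 3).
The quadratic factors as (μ + 3)·(μ - 1).
Eigenvalues: -10, -3, 1.

-10, -3, 1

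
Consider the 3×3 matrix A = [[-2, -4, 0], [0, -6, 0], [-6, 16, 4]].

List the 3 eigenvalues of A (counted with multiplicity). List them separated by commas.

-6, -2, 4

Set up det(λI - A) = 0.
Cofactor expansion gives p(λ) = λ^3 + 4λ^2 - 20λ - 48.
Since p(-2) = 0, λ = -2 is a root.
Dividing by (λ + 2) leaves λ^2 + 2λ - 24.
The quadratic factors as (λ + 6)·(λ - 4).
Eigenvalues: -6, -2, 4.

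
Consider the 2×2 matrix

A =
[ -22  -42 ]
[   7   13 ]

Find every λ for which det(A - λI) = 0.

-8, -1

det(A - λI) = (-22 - λ)(13 - λ) - (-42)·(7) = λ^2 + 9λ + 8.
This factors as (λ + 8)·(λ + 1) = 0.
Eigenvalues: -8, -1.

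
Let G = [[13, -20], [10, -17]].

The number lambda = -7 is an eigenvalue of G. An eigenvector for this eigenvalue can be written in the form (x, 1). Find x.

We need (G + 7I)v = 0.
G + 7I = [[20, -20], [10, -10]].
Row 1: (20)·x + (-20)·1 = 0
Row 2: (10)·x + (-10)·1 = 0
Solving gives x = 1.
Check: G·(1, 1) = (-7, -7) = -7·(1, 1).

1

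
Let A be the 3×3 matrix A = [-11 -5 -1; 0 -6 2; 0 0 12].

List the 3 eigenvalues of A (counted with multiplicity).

A is upper triangular, so its eigenvalues are the diagonal entries.
Diagonal: -11, -6, 12.

-11, -6, 12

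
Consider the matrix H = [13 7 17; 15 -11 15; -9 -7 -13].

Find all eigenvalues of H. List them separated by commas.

Compute the characteristic polynomial p(μ) = det(μI - H).
Expanding along the first row, p(μ) = μ^3 + 11μ^2 - 16μ - 176.
Since p(-4) = 0, μ = -4 is a root.
Dividing by (μ + 4) leaves μ^2 + 7μ - 44.
The quadratic factors as (μ + 11)·(μ - 4).
Eigenvalues: -11, -4, 4.

-11, -4, 4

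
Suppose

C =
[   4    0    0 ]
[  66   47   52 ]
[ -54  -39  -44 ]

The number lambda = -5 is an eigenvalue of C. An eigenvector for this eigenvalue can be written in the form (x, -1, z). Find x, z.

0, 1

We need (C + 5I)v = 0.
C + 5I = [[9, 0, 0], [66, 52, 52], [-54, -39, -39]].
Row 1: (9)·x + (0)·-1 + (0)·z = 0
Row 2: (66)·x + (52)·-1 + (52)·z = 0
Row 3: (-54)·x + (-39)·-1 + (-39)·z = 0
Solving gives x = 0, z = 1.
Check: C·(0, -1, 1) = (0, 5, -5) = -5·(0, -1, 1).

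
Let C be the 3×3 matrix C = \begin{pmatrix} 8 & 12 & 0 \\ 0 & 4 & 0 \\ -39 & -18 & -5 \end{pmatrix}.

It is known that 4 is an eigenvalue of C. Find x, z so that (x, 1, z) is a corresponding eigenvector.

We need (C - 4I)v = 0.
C - 4I = [[4, 12, 0], [0, 0, 0], [-39, -18, -9]].
Row 1: (4)·x + (12)·1 + (0)·z = 0
Row 2: (0)·x + (0)·1 + (0)·z = 0
Row 3: (-39)·x + (-18)·1 + (-9)·z = 0
Solving gives x = -3, z = 11.
Check: C·(-3, 1, 11) = (-12, 4, 44) = 4·(-3, 1, 11).

-3, 11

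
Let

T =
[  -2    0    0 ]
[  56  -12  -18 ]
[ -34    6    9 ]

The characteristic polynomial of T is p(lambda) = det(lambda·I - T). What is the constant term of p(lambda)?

p(lambda) = lambda^3 + 5·lambda^2 + 6·lambda.
The constant term is 0.

0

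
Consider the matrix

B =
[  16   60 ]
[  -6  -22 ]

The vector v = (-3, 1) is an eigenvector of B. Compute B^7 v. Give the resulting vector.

First find the eigenvalue: Bv = (12, -4) = -4·(-3, 1), so λ = -4.
Then B^7 v = λ^7·v = (-4)^7·(-3, 1) = -16384·(-3, 1) = (49152, -16384).

(49152, -16384)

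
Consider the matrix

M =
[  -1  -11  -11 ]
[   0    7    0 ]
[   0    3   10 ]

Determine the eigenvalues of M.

The characteristic polynomial is p(lambda) = det(lambda·I - M).
Cofactor expansion gives p(lambda) = lambda^3 - 16·lambda^2 + 53·lambda + 70.
Rational-root test: lambda = 10 gives p(10) = 0.
Dividing by (lambda - 10) leaves lambda^2 - 6·lambda - 7.
The quadratic factors as (lambda + 1)·(lambda - 7).
Eigenvalues: -1, 7, 10.

-1, 7, 10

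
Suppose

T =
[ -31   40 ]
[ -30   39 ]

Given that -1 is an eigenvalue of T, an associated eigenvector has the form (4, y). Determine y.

We need (T + 1I)v = 0.
T + 1I = [[-30, 40], [-30, 40]].
Row 1: (-30)·4 + (40)·y = 0
Row 2: (-30)·4 + (40)·y = 0
Solving gives y = 3.
Check: T·(4, 3) = (-4, -3) = -1·(4, 3).

3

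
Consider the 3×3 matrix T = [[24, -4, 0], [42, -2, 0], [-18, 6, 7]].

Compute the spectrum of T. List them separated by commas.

Set up det(lambda·I - T) = 0.
Cofactor expansion gives p(lambda) = lambda^3 - 29·lambda^2 + 274·lambda - 840.
Try lambda = 10: p(10) = 0, so 10 is a root.
Factor out (lambda - 10): p(lambda) = (lambda - 10)·(lambda^2 - 19·lambda + 84).
The quadratic factors as (lambda - 7)·(lambda - 12).
Eigenvalues: 7, 10, 12.

7, 10, 12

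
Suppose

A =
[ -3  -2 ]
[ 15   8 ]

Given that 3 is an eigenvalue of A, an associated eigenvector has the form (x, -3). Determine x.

We need (A - 3I)v = 0.
A - 3I = [[-6, -2], [15, 5]].
Row 1: (-6)·x + (-2)·-3 = 0
Row 2: (15)·x + (5)·-3 = 0
Solving gives x = 1.
Check: A·(1, -3) = (3, -9) = 3·(1, -3).

1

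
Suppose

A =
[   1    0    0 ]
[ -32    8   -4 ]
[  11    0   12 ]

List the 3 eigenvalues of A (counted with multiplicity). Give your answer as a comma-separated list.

The characteristic polynomial is p(μ) = det(μI - A).
Expanding along the first row, p(μ) = μ^3 - 21μ^2 + 116μ - 96.
Since p(1) = 0, μ = 1 is a root.
Dividing by (μ - 1) leaves μ^2 - 20μ + 96.
The quadratic factors as (μ - 8)·(μ - 12).
Eigenvalues: 1, 8, 12.

1, 8, 12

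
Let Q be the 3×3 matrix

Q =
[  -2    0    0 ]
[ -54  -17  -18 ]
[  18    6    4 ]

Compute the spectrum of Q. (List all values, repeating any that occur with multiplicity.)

The characteristic polynomial is p(μ) = det(μI - Q).
Expanding the 3×3 determinant: p(μ) = μ^3 + 15μ^2 + 66μ + 80.
Since p(-2) = 0, μ = -2 is a root.
Factor out (μ + 2): p(μ) = (μ + 2)·(μ^2 + 13μ + 40).
The quadratic factors as (μ + 8)·(μ + 5).
Eigenvalues: -8, -5, -2.

-8, -5, -2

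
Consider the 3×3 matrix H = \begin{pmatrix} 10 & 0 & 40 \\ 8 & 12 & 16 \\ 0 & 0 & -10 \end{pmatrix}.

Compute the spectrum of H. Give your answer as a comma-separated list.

Set up det(λI - H) = 0.
Cofactor expansion gives p(λ) = λ^3 - 12λ^2 - 100λ + 1200.
Rational-root test: λ = 12 gives p(12) = 0.
Dividing by (λ - 12) leaves λ^2 - 100.
The quadratic factors as (λ + 10)·(λ - 10).
Eigenvalues: -10, 10, 12.

-10, 10, 12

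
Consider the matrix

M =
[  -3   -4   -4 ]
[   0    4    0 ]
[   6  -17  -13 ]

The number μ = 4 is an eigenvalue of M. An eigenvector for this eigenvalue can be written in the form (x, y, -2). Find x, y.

We need (M - 4I)v = 0.
M - 4I = [[-7, -4, -4], [0, 0, 0], [6, -17, -17]].
Row 1: (-7)·x + (-4)·y + (-4)·-2 = 0
Row 2: (0)·x + (0)·y + (0)·-2 = 0
Row 3: (6)·x + (-17)·y + (-17)·-2 = 0
Solving gives x = 0, y = 2.
Check: M·(0, 2, -2) = (0, 8, -8) = 4·(0, 2, -2).

0, 2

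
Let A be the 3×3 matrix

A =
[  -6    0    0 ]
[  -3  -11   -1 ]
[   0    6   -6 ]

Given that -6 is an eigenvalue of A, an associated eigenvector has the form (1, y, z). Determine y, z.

0, -3

We need (A + 6I)v = 0.
A + 6I = [[0, 0, 0], [-3, -5, -1], [0, 6, 0]].
Row 1: (0)·1 + (0)·y + (0)·z = 0
Row 2: (-3)·1 + (-5)·y + (-1)·z = 0
Row 3: (0)·1 + (6)·y + (0)·z = 0
Solving gives y = 0, z = -3.
Check: A·(1, 0, -3) = (-6, 0, 18) = -6·(1, 0, -3).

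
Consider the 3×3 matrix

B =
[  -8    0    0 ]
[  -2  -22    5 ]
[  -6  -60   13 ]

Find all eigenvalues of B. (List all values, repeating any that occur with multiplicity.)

The characteristic polynomial is p(t) = det(tI - B).
Cofactor expansion gives p(t) = t^3 + 17t^2 + 86t + 112.
Rational-root test: t = -2 gives p(-2) = 0.
Factor out (t + 2): p(t) = (t + 2)·(t^2 + 15t + 56).
The quadratic factors as (t + 8)·(t + 7).
Eigenvalues: -8, -7, -2.

-8, -7, -2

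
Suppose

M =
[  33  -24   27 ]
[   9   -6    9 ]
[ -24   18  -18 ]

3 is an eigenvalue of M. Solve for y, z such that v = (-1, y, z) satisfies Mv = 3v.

We need (M - 3I)v = 0.
M - 3I = [[30, -24, 27], [9, -9, 9], [-24, 18, -21]].
Row 1: (30)·-1 + (-24)·y + (27)·z = 0
Row 2: (9)·-1 + (-9)·y + (9)·z = 0
Row 3: (-24)·-1 + (18)·y + (-21)·z = 0
Solving gives y = 1, z = 2.
Check: M·(-1, 1, 2) = (-3, 3, 6) = 3·(-1, 1, 2).

1, 2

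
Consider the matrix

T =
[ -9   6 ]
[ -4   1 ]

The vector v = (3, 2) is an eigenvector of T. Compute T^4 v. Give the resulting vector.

First find the eigenvalue: Tv = (-15, -10) = -5·(3, 2), so λ = -5.
Then T^4 v = λ^4·v = (-5)^4·(3, 2) = 625·(3, 2) = (1875, 1250).

(1875, 1250)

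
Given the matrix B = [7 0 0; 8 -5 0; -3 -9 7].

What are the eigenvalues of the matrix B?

-5, 7, 7

B is lower triangular, so its eigenvalues are the diagonal entries.
Diagonal: 7, -5, 7.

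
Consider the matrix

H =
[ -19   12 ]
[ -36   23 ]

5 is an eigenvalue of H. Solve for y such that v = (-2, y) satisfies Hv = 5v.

-4

We need (H - 5I)v = 0.
H - 5I = [[-24, 12], [-36, 18]].
Row 1: (-24)·-2 + (12)·y = 0
Row 2: (-36)·-2 + (18)·y = 0
Solving gives y = -4.
Check: H·(-2, -4) = (-10, -20) = 5·(-2, -4).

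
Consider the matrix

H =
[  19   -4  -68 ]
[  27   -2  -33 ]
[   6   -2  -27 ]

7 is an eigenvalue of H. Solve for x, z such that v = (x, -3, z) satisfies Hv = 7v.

We need (H - 7I)v = 0.
H - 7I = [[12, -4, -68], [27, -9, -33], [6, -2, -34]].
Row 1: (12)·x + (-4)·-3 + (-68)·z = 0
Row 2: (27)·x + (-9)·-3 + (-33)·z = 0
Row 3: (6)·x + (-2)·-3 + (-34)·z = 0
Solving gives x = -1, z = 0.
Check: H·(-1, -3, 0) = (-7, -21, 0) = 7·(-1, -3, 0).

-1, 0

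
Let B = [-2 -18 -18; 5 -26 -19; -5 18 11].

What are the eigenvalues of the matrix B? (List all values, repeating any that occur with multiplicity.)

-8, -7, -2

Set up det(lambda·I - B) = 0.
Expanding along the first row, p(lambda) = lambda^3 + 17·lambda^2 + 86·lambda + 112.
Rational-root test: lambda = -8 gives p(-8) = 0.
Dividing by (lambda + 8) leaves lambda^2 + 9·lambda + 14.
The quadratic factors as (lambda + 7)·(lambda + 2).
Eigenvalues: -8, -7, -2.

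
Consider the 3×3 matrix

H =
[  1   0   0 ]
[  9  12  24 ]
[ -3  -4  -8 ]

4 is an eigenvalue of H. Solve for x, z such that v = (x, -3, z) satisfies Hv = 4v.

0, 1

We need (H - 4I)v = 0.
H - 4I = [[-3, 0, 0], [9, 8, 24], [-3, -4, -12]].
Row 1: (-3)·x + (0)·-3 + (0)·z = 0
Row 2: (9)·x + (8)·-3 + (24)·z = 0
Row 3: (-3)·x + (-4)·-3 + (-12)·z = 0
Solving gives x = 0, z = 1.
Check: H·(0, -3, 1) = (0, -12, 4) = 4·(0, -3, 1).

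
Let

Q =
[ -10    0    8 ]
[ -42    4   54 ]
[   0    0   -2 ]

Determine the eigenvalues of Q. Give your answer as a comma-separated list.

-10, -2, 4

The characteristic polynomial is p(λ) = det(λI - Q).
Cofactor expansion gives p(λ) = λ^3 + 8λ^2 - 28λ - 80.
Rational-root test: λ = 4 gives p(4) = 0.
Factor out (λ - 4): p(λ) = (λ - 4)·(λ^2 + 12λ + 20).
The quadratic factors as (λ + 10)·(λ + 2).
Eigenvalues: -10, -2, 4.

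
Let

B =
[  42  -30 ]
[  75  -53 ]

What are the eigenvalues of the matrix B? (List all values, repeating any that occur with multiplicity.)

-8, -3

det(B - sI) = (42 - s)(-53 - s) - (-30)·(75) = s^2 + 11s + 24.
This factors as (s + 8)·(s + 3) = 0.
Eigenvalues: -8, -3.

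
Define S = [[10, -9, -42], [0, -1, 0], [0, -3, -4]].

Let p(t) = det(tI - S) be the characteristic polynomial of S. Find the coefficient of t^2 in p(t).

-5

The coefficient of t^2 of det(tI - S) is −trace(S).
trace(S) = (10) + (-1) + (-4) = 5, so the coefficient is -5.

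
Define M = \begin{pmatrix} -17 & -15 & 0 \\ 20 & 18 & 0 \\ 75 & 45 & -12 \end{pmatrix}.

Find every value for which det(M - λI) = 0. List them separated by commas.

Set up det(sI - M) = 0.
Expanding along the first row, p(s) = s^3 + 11s^2 - 18s - 72.
Rational-root test: s = -2 gives p(-2) = 0.
Dividing by (s + 2) leaves s^2 + 9s - 36.
The quadratic factors as (s + 12)·(s - 3).
Eigenvalues: -12, -2, 3.

-12, -2, 3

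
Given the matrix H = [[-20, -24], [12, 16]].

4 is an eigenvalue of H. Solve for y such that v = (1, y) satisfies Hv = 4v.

-1

We need (H - 4I)v = 0.
H - 4I = [[-24, -24], [12, 12]].
Row 1: (-24)·1 + (-24)·y = 0
Row 2: (12)·1 + (12)·y = 0
Solving gives y = -1.
Check: H·(1, -1) = (4, -4) = 4·(1, -1).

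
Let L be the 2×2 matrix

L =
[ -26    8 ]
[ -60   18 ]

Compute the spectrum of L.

det(L - lambda·I) = (-26 - lambda)(18 - lambda) - (8)·(-60) = lambda^2 + 8·lambda + 12.
This factors as (lambda + 6)·(lambda + 2) = 0.
Eigenvalues: -6, -2.

-6, -2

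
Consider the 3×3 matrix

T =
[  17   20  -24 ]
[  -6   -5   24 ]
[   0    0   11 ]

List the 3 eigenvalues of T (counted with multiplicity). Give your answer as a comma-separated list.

5, 7, 11

The characteristic polynomial is p(λ) = det(λI - T).
Expanding along the first row, p(λ) = λ^3 - 23λ^2 + 167λ - 385.
Try λ = 7: p(7) = 0, so 7 is a root.
Factor out (λ - 7): p(λ) = (λ - 7)·(λ^2 - 16λ + 55).
The quadratic factors as (λ - 5)·(λ - 11).
Eigenvalues: 5, 7, 11.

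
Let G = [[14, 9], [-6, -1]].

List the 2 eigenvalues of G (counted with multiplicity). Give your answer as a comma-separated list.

5, 8

det(G - λI) = (14 - λ)(-1 - λ) - (9)·(-6) = λ^2 - 13λ + 40.
This factors as (λ - 5)·(λ - 8) = 0.
Eigenvalues: 5, 8.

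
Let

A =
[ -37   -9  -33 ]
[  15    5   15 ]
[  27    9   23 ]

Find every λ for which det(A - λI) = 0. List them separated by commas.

Compute the characteristic polynomial p(μ) = det(μI - A).
Cofactor expansion gives p(μ) = μ^3 + 9μ^2 - 30μ - 200.
Since p(-4) = 0, μ = -4 is a root.
Dividing by (μ + 4) leaves μ^2 + 5μ - 50.
The quadratic factors as (μ + 10)·(μ - 5).
Eigenvalues: -10, -4, 5.

-10, -4, 5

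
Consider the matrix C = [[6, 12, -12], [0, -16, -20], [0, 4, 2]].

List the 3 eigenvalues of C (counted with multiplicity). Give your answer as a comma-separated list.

Compute the characteristic polynomial p(r) = det(rI - C).
Expanding the 3×3 determinant: p(r) = r^3 + 8r^2 - 36r - 288.
Rational-root test: r = -6 gives p(-6) = 0.
Dividing by (r + 6) leaves r^2 + 2r - 48.
The quadratic factors as (r + 8)·(r - 6).
Eigenvalues: -8, -6, 6.

-8, -6, 6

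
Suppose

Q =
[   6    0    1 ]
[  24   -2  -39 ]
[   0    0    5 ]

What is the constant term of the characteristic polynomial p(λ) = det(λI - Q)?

60

p(0) = det(0·I − Q) = det(−Q) = (−1)^3·det(Q).
det(Q) = -60, so p(0) = 60.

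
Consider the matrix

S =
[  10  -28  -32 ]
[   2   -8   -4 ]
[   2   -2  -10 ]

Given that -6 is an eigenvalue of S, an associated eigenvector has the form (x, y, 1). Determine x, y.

We need (S + 6I)v = 0.
S + 6I = [[16, -28, -32], [2, -2, -4], [2, -2, -4]].
Row 1: (16)·x + (-28)·y + (-32)·1 = 0
Row 2: (2)·x + (-2)·y + (-4)·1 = 0
Row 3: (2)·x + (-2)·y + (-4)·1 = 0
Solving gives x = 2, y = 0.
Check: S·(2, 0, 1) = (-12, 0, -6) = -6·(2, 0, 1).

2, 0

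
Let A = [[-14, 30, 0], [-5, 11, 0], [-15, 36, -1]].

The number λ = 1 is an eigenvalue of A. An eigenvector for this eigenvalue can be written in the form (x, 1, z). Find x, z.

2, 3

We need (A - 1I)v = 0.
A - 1I = [[-15, 30, 0], [-5, 10, 0], [-15, 36, -2]].
Row 1: (-15)·x + (30)·1 + (0)·z = 0
Row 2: (-5)·x + (10)·1 + (0)·z = 0
Row 3: (-15)·x + (36)·1 + (-2)·z = 0
Solving gives x = 2, z = 3.
Check: A·(2, 1, 3) = (2, 1, 3) = 1·(2, 1, 3).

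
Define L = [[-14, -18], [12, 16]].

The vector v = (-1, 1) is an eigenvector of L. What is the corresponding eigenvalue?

Compute Lv: L·(-1, 1) = (-4, 4).
Since Lv = λv, compare component 1: -4 = λ·-1, so λ = 4.

4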